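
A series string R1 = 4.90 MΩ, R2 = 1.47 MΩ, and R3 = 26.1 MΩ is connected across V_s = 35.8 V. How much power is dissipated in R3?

ΣR = 32.47 MΩ → I = 35.8/32.47 = 1.103 µA.
P = I²R = 1.216 × 26.1 = 31.73 µW.

P ≈ 31.7 µW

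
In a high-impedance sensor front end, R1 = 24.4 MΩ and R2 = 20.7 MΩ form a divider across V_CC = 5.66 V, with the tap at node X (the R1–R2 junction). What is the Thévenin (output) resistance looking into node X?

Zeroing V_CC shorts the top of R1 to ground, so R_th = R1 ‖ R2 = 11.20 MΩ.

R_th ≈ 11.2 MΩ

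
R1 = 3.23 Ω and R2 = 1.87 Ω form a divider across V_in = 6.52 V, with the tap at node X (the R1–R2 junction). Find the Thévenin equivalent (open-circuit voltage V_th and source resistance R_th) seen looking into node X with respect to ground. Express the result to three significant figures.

V_th ≈ 2.39 V, R_th ≈ 1.18 Ω

Open-circuit (no load on X): V_th = V_in · R2/(R1 + R2) = 6.52 × 1.87/(3.230 + 1.87) = 2.391 V.
With V_in suppressed (replaced by a short), R_th = R1 ‖ R2 = (3.230 × 1.87)/(3.230 + 1.87) = 1.184 Ω.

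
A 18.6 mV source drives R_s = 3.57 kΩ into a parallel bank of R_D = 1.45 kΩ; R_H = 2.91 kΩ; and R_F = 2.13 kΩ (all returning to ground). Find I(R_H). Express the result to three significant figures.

I ≈ 1.00 µA

Combine the parallel branches: R_p = (1/1.45 + 1/2.91 + 1/2.13)⁻¹ = 0.6654 kΩ.
V_A by voltage divider: V_A = 18.6 × 0.6654/(3.57 + 0.6654) = 2.922 mV.
Branch current I = V_A/R_H = 2.922/2.91 = 1.004 µA.
(Check via current divider: I_total = 4.392 µA; share G_k/ΣG = 0.2287 → same result.)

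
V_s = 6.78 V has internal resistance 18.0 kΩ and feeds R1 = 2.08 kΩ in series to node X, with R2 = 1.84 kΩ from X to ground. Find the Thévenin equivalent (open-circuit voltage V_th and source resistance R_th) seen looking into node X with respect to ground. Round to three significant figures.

V_th ≈ 0.569 V, R_th ≈ 1.69 kΩ

R1' = 18.0 + 2.08 = 20.08 kΩ (source resistance + R1).
V_th is the unloaded tap voltage: V_s · R2/(R1'+R2) = 6.78 × 0.08394 = 0.5691 V.
Zeroing V_s shorts the top of R1' to ground, so R_th = R1' ‖ R2 = 1.686 kΩ.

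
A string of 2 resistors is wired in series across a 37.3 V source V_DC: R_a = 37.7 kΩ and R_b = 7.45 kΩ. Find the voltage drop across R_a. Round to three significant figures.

Series total: ΣR = 37.7 + 7.45 = 45.15 kΩ.
Voltage divider: V = V_DC · (37.70 / 45.15) = 37.3 × 0.8350 = 31.15 V.

V ≈ 31.1 V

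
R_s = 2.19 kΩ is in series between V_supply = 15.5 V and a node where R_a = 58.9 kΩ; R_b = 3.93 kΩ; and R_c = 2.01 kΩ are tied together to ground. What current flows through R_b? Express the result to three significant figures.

Combine the parallel branches: R_p = (1/58.9 + 1/3.93 + 1/2.01)⁻¹ = 1.300 kΩ.
Node voltage V_A = V_supply · R_p/(R_s + R_p) = 15.5 × 0.3726 = 5.775 V.
I(R_b) = V_A / R_b = 5.775/3.93 = 1.469 mA.
(Equivalently: I_total = 4.441 mA, then current-divider fraction G_k/ΣG = 0.3309.)

I ≈ 1.47 mA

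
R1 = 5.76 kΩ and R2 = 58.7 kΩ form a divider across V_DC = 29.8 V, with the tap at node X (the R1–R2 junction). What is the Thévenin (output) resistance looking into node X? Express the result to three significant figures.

R_th ≈ 5.25 kΩ

With V_DC suppressed (replaced by a short), R_th = R1 ‖ R2 = (5.760 × 58.7)/(5.760 + 58.7) = 5.245 kΩ.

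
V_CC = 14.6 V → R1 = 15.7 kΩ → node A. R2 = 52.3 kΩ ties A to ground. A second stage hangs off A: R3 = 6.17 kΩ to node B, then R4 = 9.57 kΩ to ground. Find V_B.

V_B ≈ 3.86 V

Node A sees R2 in parallel with the series input of stage 2, R3 + R4 = 15.74 kΩ.
Effective lower resistance at A: R2 ‖ 15.74 = 12.10 kΩ.
V_A = 14.6 × 12.10/(15.7 + 12.10) = 6.354 V.
Then the unloaded second divider: V_B = V_A × R4/(R3+R4) = 6.354 × 0.6080 = 3.863 V.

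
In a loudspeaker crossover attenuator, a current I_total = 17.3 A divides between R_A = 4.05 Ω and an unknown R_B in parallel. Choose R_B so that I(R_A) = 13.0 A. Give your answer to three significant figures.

R_B ≈ 12.2 Ω

In a two-way split, I_A/I_total = R_B/(R_A + R_B).
With f = 0.7514, R_B = R_A · f/(1−f) = 4.05 × 3.023 = 12.24 Ω.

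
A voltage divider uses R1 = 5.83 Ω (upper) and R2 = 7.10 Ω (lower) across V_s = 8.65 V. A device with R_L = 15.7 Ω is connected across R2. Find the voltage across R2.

V_out ≈ 3.95 V

The load sits in parallel with R2, giving an effective lower resistance R2' = R2·R_L/(R2+R_L) = 4.889 Ω.
Now apply the divider: V_out = 8.65 × 0.4561 = 3.945 V.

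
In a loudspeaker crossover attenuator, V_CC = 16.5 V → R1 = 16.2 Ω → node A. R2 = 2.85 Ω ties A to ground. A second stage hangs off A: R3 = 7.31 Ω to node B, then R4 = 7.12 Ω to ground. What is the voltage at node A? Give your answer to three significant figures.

V_A ≈ 2.11 V

Looking into the second stage from A: R3 + R4 = 14.43 Ω appears in parallel with R2.
Effective lower resistance at A: R2 ‖ 14.43 = 2.380 Ω.
So V_A = 16.5 × 0.1281 = 2.114 V.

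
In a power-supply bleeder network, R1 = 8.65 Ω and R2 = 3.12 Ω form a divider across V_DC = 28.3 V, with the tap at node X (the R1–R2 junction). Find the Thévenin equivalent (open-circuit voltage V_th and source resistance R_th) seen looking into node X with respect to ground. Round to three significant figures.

V_th is the unloaded tap voltage: V_DC · R2/(R1+R2) = 28.3 × 0.2651 = 7.502 V.
With V_DC suppressed (replaced by a short), R_th = R1 ‖ R2 = (8.650 × 3.12)/(8.650 + 3.12) = 2.293 Ω.

V_th ≈ 7.50 V, R_th ≈ 2.29 Ω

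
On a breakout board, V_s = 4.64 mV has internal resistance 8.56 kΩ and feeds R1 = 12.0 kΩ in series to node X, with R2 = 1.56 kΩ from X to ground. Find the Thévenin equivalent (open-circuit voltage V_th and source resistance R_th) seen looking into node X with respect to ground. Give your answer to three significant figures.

V_th ≈ 0.327 mV, R_th ≈ 1.45 kΩ

R1' = 8.56 + 12.0 = 20.56 kΩ (source resistance + R1).
With X open, the divider is unloaded: V_th = 4.64 × 1.56/22.12 = 0.3272 mV.
Zeroing V_s shorts the top of R1' to ground, so R_th = R1' ‖ R2 = 1.450 kΩ.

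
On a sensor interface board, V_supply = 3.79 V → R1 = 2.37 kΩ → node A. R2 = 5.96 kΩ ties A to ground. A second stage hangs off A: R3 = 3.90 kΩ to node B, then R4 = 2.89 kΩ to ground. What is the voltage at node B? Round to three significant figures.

V_B ≈ 0.924 V

The second stage (R3 + R4 = 6.790 kΩ) loads node A in parallel with R2.
Effective lower resistance at A: R2 ‖ 6.790 = 3.174 kΩ.
V_A = 3.79 × 3.174/(2.37 + 3.174) = 2.170 V.
Stage 2 is unloaded, so V_B = V_A · R4/(R3+R4) = 2.170 × 2.89/6.790 = 0.9235 V.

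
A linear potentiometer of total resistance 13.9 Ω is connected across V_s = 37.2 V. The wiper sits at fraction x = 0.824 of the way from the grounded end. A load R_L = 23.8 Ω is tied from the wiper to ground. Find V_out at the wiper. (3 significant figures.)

V_out ≈ 28.3 V

Split the track: R_lower = x·R_p = 11.45 Ω, R_upper = (1−x)·R_p = 2.446 Ω.
Lower segment in parallel with the load: 11.45 ‖ 23.8 = 7.732 Ω.
Then V_out = V_s · 7.732/(2.446 + 7.732) = 28.26 V.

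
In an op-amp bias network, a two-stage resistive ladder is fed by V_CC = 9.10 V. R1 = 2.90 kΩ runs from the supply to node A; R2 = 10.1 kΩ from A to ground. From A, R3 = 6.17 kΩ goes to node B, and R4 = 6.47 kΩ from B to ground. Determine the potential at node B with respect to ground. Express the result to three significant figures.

Looking into the second stage from A: R3 + R4 = 12.64 kΩ appears in parallel with R2.
Effective lower resistance at A: R2 ‖ 12.64 = 5.614 kΩ.
First divider: V_A = V_CC · 5.614/(2.90 + 5.614) = 6.000 V.
Stage 2 is unloaded, so V_B = V_A · R4/(R3+R4) = 6.000 × 6.47/12.64 = 3.071 V.

V_B ≈ 3.07 V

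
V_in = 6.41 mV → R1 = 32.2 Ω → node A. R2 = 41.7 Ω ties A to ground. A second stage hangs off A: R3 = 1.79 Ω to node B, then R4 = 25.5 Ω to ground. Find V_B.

Looking into the second stage from A: R3 + R4 = 27.29 Ω appears in parallel with R2.
R2 ‖ (R3+R4) = 16.50 Ω.
First divider: V_A = V_in · 16.50/(32.2 + 16.50) = 2.171 mV.
V_B = V_A × 0.9344 = 2.029 mV.

V_B ≈ 2.03 mV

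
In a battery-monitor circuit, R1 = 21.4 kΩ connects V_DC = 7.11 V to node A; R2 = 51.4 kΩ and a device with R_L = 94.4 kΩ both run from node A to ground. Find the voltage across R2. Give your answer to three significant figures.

R2 ‖ R_L = (51.4 × 94.4)/(51.4 + 94.4) = 33.28 kΩ.
Now apply the divider: V_out = 7.11 × 0.6086 = 4.327 V.

V_out ≈ 4.33 V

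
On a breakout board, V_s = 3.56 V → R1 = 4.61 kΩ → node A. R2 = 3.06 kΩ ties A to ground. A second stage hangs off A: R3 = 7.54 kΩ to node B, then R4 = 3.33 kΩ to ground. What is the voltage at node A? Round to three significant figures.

V_A ≈ 1.21 V

Looking into the second stage from A: R3 + R4 = 10.87 kΩ appears in parallel with R2.
R2 ‖ (R3+R4) = 2.388 kΩ.
First divider: V_A = V_s · 2.388/(4.61 + 2.388) = 1.215 V.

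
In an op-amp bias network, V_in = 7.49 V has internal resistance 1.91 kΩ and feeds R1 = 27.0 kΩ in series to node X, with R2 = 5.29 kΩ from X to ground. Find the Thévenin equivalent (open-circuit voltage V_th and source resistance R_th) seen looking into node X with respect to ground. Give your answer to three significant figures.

R1' = 1.91 + 27.0 = 28.91 kΩ (source resistance + R1).
Open-circuit (no load on X): V_th = V_in · R2/(R1' + R2) = 7.49 × 5.29/(28.91 + 5.29) = 1.159 V.
Zeroing V_in shorts the top of R1' to ground, so R_th = R1' ‖ R2 = 4.472 kΩ.

V_th ≈ 1.16 V, R_th ≈ 4.47 kΩ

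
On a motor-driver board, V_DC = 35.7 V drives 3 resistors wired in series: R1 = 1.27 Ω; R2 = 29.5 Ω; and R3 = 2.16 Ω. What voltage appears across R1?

ΣR = 1.27 + 29.5 + 2.16 = 32.93 Ω.
Voltage divider: V = V_DC · (1.270 / 32.93) = 35.7 × 0.03857 = 1.377 V.

V ≈ 1.38 V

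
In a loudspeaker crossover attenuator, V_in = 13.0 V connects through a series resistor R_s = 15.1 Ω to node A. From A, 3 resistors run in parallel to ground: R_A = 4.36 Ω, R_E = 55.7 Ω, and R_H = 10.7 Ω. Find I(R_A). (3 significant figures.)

I ≈ 0.485 A

Combine the parallel branches: R_p = (1/4.36 + 1/55.7 + 1/10.7)⁻¹ = 2.935 Ω.
Node voltage V_A = V_in · R_p/(R_s + R_p) = 13.0 × 0.1627 = 2.115 V.
I(R_A) = V_A / R_A = 2.115/4.36 = 0.4852 A.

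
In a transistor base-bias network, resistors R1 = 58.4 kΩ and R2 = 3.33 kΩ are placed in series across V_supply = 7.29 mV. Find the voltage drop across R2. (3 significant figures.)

V ≈ 0.393 mV

ΣR = 58.4 + 3.33 = 61.73 kΩ.
V = V_supply · R/ΣR = 7.29 × 0.05394 = 0.3933 mV.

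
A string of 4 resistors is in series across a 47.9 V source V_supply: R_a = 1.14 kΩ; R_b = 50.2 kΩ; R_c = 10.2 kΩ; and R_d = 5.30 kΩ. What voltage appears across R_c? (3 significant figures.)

V ≈ 7.31 V

Total series resistance ΣR = 1.14 + 50.2 + 10.2 + 5.30 = 66.84 kΩ.
V = V_supply · R/ΣR = 47.9 × 0.1526 = 7.310 V.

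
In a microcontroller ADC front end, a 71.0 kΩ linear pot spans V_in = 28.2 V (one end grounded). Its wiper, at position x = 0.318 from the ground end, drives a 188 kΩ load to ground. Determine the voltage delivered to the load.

The pot divides into 48.42 kΩ above the wiper and 22.58 kΩ below.
(x·R_p) ‖ R_L = 20.16 kΩ.
V_out = 28.2 × 20.16/(48.42 + 20.16) = 8.289 V.

V_out ≈ 8.29 V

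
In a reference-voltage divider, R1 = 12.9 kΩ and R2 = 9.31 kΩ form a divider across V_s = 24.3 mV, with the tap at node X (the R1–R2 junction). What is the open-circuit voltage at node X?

V_th is the unloaded tap voltage: V_s · R2/(R1+R2) = 24.3 × 0.4192 = 10.19 mV.

V_th ≈ 10.2 mV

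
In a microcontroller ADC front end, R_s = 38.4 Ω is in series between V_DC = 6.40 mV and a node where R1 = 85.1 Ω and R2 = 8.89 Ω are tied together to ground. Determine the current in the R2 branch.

Combine the parallel branches: R_p = (1/85.1 + 1/8.89)⁻¹ = 8.049 Ω.
V_A = 6.40 × 8.049/46.45 = 1.109 mV.
I(R2) = V_A / R2 = 1.109/8.89 = 0.1248 mA.

I ≈ 0.125 mA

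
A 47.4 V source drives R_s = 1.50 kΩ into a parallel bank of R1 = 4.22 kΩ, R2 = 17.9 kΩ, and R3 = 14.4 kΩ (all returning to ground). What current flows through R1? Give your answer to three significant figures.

Equivalent of the parallel group: R_p = 2.760 kΩ.
V_A = 47.4 × 2.760/4.260 = 30.71 V.
Branch current I = V_A/R1 = 30.71/4.22 = 7.278 mA.

I ≈ 7.28 mA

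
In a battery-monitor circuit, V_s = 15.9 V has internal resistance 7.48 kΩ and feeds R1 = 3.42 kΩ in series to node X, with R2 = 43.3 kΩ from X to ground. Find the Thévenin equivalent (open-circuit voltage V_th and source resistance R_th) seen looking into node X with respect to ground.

R1' = 7.48 + 3.42 = 10.90 kΩ (source resistance + R1).
With X open, the divider is unloaded: V_th = 15.9 × 43.3/54.20 = 12.70 V.
Zeroing V_s shorts the top of R1' to ground, so R_th = R1' ‖ R2 = 8.708 kΩ.

V_th ≈ 12.7 V, R_th ≈ 8.71 kΩ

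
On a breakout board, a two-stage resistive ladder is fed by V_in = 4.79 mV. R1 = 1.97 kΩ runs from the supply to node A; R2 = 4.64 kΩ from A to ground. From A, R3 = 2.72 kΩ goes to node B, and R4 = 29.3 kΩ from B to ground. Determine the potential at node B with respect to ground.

V_B ≈ 2.95 mV

Node A sees R2 in parallel with the series input of stage 2, R3 + R4 = 32.02 kΩ.
R2 ‖ (R3+R4) = 4.053 kΩ.
First divider: V_A = V_in · 4.053/(1.97 + 4.053) = 3.223 mV.
Stage 2 is unloaded, so V_B = V_A · R4/(R3+R4) = 3.223 × 29.3/32.02 = 2.949 mV.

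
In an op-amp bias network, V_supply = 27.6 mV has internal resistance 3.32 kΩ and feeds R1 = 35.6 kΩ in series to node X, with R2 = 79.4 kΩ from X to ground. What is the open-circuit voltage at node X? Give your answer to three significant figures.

R1' = 3.32 + 35.6 = 38.92 kΩ (source resistance + R1).
With X open, the divider is unloaded: V_th = 27.6 × 79.4/118.3 = 18.52 mV.

V_th ≈ 18.5 mV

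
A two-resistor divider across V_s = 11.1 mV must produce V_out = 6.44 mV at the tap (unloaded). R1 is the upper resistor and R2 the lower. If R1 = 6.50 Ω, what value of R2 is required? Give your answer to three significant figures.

R2 ≈ 8.98 Ω

The divider ratio is R2/(R1+R2) = 6.44/11.1 = 0.5802.
So R2 = R1 · V_out/(V_s − V_out) = 6.50 × 6.44/(11.1 − 6.44) = 6.50 × 1.382 = 8.983 Ω.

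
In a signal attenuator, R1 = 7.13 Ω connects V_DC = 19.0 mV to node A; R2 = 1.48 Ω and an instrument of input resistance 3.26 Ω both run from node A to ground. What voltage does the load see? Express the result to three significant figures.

V_out ≈ 2.37 mV

First combine the lower leg with the load: R2 ‖ R_L = 1.018 Ω.
Voltage divider with the loaded lower leg: V_out = 19.0 × 1.018/(7.13 + 1.018) = 19.0 × 0.1249 = 2.374 mV.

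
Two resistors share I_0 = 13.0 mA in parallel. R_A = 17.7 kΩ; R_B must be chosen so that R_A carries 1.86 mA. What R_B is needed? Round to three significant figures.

The fraction through R_A equals R_B/(R_A+R_B).
1.86/13.0 = R_B/(R_A + R_B) → R_B = R_A · (0.1431)/(1 − 0.1431) = 17.7 × 0.1670 = 2.955 kΩ.

R_B ≈ 2.96 kΩ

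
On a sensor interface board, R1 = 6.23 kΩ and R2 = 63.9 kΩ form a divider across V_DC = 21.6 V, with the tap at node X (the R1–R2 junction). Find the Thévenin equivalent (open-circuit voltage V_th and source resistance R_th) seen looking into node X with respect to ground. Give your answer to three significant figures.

Open-circuit (no load on X): V_th = V_DC · R2/(R1 + R2) = 21.6 × 63.9/(6.230 + 63.9) = 19.68 V.
With V_DC suppressed (replaced by a short), R_th = R1 ‖ R2 = (6.230 × 63.9)/(6.230 + 63.9) = 5.677 kΩ.

V_th ≈ 19.7 V, R_th ≈ 5.68 kΩ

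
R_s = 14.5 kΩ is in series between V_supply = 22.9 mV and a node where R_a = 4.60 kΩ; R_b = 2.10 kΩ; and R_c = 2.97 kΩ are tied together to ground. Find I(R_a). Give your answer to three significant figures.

I ≈ 0.312 µA

Combine the parallel branches: R_p = (1/4.60 + 1/2.10 + 1/2.97)⁻¹ = 0.9706 kΩ.
V_A = 22.9 × 0.9706/15.47 = 1.437 mV.
Branch current I = V_A/R_a = 1.437/4.60 = 0.3123 µA.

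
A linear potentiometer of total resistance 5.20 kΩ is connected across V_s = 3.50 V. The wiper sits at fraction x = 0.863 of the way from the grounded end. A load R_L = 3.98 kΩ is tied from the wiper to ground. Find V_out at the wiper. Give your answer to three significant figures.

Split the track: R_lower = x·R_p = 4.488 kΩ, R_upper = (1−x)·R_p = 0.7124 kΩ.
Lower segment in parallel with the load: 4.488 ‖ 3.98 = 2.109 kΩ.
V_out = 3.50 × 2.109/(0.7124 + 2.109) = 2.616 V.
(Unloaded: V_out = x·V_s = 3.02 V.)

V_out ≈ 2.62 V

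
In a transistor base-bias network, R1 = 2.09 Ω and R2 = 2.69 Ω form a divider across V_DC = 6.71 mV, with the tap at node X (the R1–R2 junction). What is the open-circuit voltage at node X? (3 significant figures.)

With X open, the divider is unloaded: V_th = 6.71 × 2.69/4.780 = 3.776 mV.

V_th ≈ 3.78 mV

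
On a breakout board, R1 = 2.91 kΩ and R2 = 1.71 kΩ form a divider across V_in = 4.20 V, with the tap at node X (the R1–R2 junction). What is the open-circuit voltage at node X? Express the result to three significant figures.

V_th ≈ 1.55 V

Open-circuit (no load on X): V_th = V_in · R2/(R1 + R2) = 4.20 × 1.71/(2.910 + 1.71) = 1.555 V.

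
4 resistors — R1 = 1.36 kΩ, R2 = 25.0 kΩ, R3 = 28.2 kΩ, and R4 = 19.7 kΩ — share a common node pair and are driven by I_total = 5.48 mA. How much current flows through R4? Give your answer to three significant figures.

ΣG = 1/1.36 + 1/25.0 + 1/28.2 + 1/19.7 = 0.8615.
R4 takes the fraction G_k/ΣG = 0.05076/0.8615 = 0.05892, so I = 5.48 × 0.05892 = 0.3229 mA.

I ≈ 0.323 mA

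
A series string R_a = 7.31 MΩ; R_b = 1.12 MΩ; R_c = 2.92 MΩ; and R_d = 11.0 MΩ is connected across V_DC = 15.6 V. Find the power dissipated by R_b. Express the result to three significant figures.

ΣR = 22.35 MΩ → I = 15.6/22.35 = 0.6980 µA.
P(R_b) = I²·R_b = (0.6980)² × 1.12 = 0.5456 µW.

P ≈ 0.546 µW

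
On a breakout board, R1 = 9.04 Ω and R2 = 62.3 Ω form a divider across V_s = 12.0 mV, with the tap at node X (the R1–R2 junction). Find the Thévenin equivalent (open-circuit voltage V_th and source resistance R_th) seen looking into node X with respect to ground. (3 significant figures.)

V_th ≈ 10.5 mV, R_th ≈ 7.89 Ω

With X open, the divider is unloaded: V_th = 12.0 × 62.3/71.34 = 10.48 mV.
Zeroing V_s shorts the top of R1 to ground, so R_th = R1 ‖ R2 = 7.894 Ω.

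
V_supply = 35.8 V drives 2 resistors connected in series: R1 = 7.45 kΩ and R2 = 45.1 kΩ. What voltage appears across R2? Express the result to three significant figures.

Total series resistance ΣR = 7.45 + 45.1 = 52.55 kΩ.
V = V_supply · R/ΣR = 35.8 × 0.8582 = 30.72 V.

V ≈ 30.7 V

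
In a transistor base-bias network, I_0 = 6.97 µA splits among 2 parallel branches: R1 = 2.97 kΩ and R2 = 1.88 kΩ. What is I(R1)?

I ≈ 2.70 µA

Two-branch current divider: I_k = I_0 · R_other/(R_1 + R_2).
I(R1) = 6.97 × 1.88/(2.97 + 1.88) = 6.97 × 0.3876 = 2.702 µA.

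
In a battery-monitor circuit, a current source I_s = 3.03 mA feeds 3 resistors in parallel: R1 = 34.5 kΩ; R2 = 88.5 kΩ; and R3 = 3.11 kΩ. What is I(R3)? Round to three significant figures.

Total conductance ΣG = 1/34.5 + 1/88.5 + 1/3.11 = 0.3618 (units of 1/kΩ).
By the current-divider rule, I = I_s · G_k/ΣG = 3.03 × 0.8887 = 2.693 mA.

I ≈ 2.69 mA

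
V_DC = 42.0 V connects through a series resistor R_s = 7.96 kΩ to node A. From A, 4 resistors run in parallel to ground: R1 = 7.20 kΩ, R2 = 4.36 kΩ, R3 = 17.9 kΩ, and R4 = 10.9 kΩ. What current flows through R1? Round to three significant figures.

I ≈ 1.14 mA

Parallel bank: R_p = 1/(1/7.20 + 1/4.36 + 1/17.9 + 1/10.9) = 1.939 kΩ.
V_A = 42.0 × 1.939/9.899 = 8.225 V.
I(R1) = V_A / R1 = 8.225/7.20 = 1.142 mA.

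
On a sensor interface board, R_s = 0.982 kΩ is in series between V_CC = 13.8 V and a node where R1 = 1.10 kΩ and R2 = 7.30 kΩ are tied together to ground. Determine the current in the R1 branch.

I ≈ 6.19 mA

Equivalent of the parallel group: R_p = 0.9560 kΩ.
V_A = 13.8 × 0.9560/1.938 = 6.807 V.
I(R1) = V_A / R1 = 6.807/1.10 = 6.188 mA.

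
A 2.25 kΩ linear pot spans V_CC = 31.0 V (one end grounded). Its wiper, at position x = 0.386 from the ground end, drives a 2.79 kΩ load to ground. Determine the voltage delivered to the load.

V_out ≈ 10.0 V

Split the track: R_lower = x·R_p = 0.8685 kΩ, R_upper = (1−x)·R_p = 1.381 kΩ.
R_L loads the lower segment: effective lower R = 0.6623 kΩ.
V_out = 31.0 × 0.6623/(1.381 + 0.6623) = 10.05 V.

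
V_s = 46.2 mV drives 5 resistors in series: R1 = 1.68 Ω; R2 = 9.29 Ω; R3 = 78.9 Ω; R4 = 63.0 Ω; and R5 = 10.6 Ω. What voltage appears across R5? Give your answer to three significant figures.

Total series resistance ΣR = 1.68 + 9.29 + 78.9 + 63.0 + 10.6 = 163.5 Ω.
By the voltage-divider rule, V = 46.2 × 10.60/163.5 = 2.996 mV.

V ≈ 3.00 mV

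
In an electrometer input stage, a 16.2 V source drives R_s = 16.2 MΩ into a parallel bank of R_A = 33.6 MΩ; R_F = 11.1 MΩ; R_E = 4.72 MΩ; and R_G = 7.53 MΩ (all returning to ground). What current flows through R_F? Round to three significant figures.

Combine the parallel branches: R_p = (1/33.6 + 1/11.1 + 1/4.72 + 1/7.53)⁻¹ = 2.153 MΩ.
Node voltage V_A = V_in · R_p/(R_s + R_p) = 16.2 × 0.1173 = 1.900 V.
I(R_F) = V_A / R_F = 1.900/11.1 = 0.1712 µA.

I ≈ 0.171 µA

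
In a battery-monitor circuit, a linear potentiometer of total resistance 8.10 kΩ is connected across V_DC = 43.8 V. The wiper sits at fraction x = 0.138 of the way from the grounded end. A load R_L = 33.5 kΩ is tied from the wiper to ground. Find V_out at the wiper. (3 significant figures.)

Lower segment x·R_p = 1.118 kΩ; upper segment (1−x)·R_p = 6.982 kΩ.
R_L loads the lower segment: effective lower R = 1.082 kΩ.
Loaded-divider output: V_out = 43.8 × 0.1341 = 5.875 V.
(Unloaded: V_out = x·V_DC = 6.04 V.)

V_out ≈ 5.88 V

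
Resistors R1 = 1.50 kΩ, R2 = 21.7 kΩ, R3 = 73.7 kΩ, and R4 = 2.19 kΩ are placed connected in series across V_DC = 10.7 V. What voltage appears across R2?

V ≈ 2.34 V

Total series resistance ΣR = 1.50 + 21.7 + 73.7 + 2.19 = 99.09 kΩ.
Voltage divider: V = V_DC · (21.70 / 99.09) = 10.7 × 0.2190 = 2.343 V.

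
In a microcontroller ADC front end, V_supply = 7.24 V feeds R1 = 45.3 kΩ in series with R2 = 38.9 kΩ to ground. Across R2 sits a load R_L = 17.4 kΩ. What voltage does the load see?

The load sits in parallel with R2, giving an effective lower resistance R2' = R2·R_L/(R2+R_L) = 12.02 kΩ.
Now apply the divider: V_out = 7.24 × 0.2097 = 1.518 V.

V_out ≈ 1.52 V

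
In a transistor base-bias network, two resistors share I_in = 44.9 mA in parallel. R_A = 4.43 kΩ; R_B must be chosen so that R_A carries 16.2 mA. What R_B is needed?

In a two-way split, I_A/I_in = R_B/(R_A + R_B).
16.2/44.9 = R_B/(R_A + R_B) → R_B = R_A · (0.3608)/(1 − 0.3608) = 4.43 × 0.5645 = 2.501 kΩ.

R_B ≈ 2.50 kΩ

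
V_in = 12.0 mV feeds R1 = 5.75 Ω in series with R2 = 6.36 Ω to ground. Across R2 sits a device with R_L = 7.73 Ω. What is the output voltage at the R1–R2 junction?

V_out ≈ 4.53 mV

First combine the lower leg with the load: R2 ‖ R_L = 3.489 Ω.
Then V_out = V_in · R2'/(R1 + R2') = 12.0 × 3.489/9.239 = 4.532 mV.
(Unloaded it would be 6.30 mV; the load pulls it down.)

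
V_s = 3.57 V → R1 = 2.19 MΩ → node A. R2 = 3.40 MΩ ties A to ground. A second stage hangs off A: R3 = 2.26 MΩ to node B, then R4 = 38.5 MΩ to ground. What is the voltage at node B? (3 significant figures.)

The second stage (R3 + R4 = 40.76 MΩ) loads node A in parallel with R2.
Effective lower resistance at A: R2 ‖ 40.76 = 3.138 MΩ.
V_A = 3.57 × 3.138/(2.19 + 3.138) = 2.103 V.
V_B = V_A × 0.9446 = 1.986 V.

V_B ≈ 1.99 V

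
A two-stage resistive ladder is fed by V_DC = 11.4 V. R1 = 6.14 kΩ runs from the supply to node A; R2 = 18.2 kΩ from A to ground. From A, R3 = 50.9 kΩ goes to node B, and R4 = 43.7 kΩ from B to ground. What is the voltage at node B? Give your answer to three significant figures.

V_B ≈ 3.76 V

Looking into the second stage from A: R3 + R4 = 94.60 kΩ appears in parallel with R2.
Effective lower resistance at A: R2 ‖ 94.60 = 15.26 kΩ.
First divider: V_A = V_DC · 15.26/(6.14 + 15.26) = 8.130 V.
V_B = V_A × 0.4619 = 3.755 V.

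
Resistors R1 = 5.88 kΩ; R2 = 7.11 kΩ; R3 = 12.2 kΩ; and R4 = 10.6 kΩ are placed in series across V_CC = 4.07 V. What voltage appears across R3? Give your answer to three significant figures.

V ≈ 1.39 V

Series total: ΣR = 5.88 + 7.11 + 12.2 + 10.6 = 35.79 kΩ.
Voltage divider: V = V_CC · (12.20 / 35.79) = 4.07 × 0.3409 = 1.387 V.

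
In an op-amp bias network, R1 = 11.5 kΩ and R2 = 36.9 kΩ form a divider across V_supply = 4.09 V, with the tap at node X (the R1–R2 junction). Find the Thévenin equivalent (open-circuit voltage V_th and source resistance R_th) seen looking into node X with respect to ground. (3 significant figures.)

V_th ≈ 3.12 V, R_th ≈ 8.77 kΩ

Open-circuit (no load on X): V_th = V_supply · R2/(R1 + R2) = 4.09 × 36.9/(11.50 + 36.9) = 3.118 V.
Zeroing V_supply shorts the top of R1 to ground, so R_th = R1 ‖ R2 = 8.768 kΩ.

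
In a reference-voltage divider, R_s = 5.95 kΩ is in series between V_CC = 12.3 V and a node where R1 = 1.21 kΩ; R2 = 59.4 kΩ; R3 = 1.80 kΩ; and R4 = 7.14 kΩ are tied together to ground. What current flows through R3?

Parallel bank: R_p = 1/(1/1.21 + 1/59.4 + 1/1.80 + 1/7.14) = 0.6498 kΩ.
Node voltage V_A = V_CC · R_p/(R_s + R_p) = 12.3 × 0.09846 = 1.211 V.
I(R3) = V_A / R3 = 1.211/1.80 = 0.6728 mA.
(Check via current divider: I_total = 1.864 mA; share G_k/ΣG = 0.3610 → same result.)

I ≈ 0.673 mA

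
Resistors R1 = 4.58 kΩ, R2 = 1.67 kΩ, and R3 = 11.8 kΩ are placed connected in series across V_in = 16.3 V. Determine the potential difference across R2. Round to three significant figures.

ΣR = 4.58 + 1.67 + 11.8 = 18.05 kΩ.
Voltage divider: V = V_in · (1.670 / 18.05) = 16.3 × 0.09252 = 1.508 V.

V ≈ 1.51 V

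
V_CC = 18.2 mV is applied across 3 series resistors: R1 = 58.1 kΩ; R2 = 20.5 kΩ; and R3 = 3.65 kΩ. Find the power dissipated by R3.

P ≈ 0.179 nW

ΣR = 82.25 kΩ → I = 18.2/82.25 = 0.2213 µA.
P(R3) = I²·R3 = (0.2213)² × 3.65 = 0.1787 nW.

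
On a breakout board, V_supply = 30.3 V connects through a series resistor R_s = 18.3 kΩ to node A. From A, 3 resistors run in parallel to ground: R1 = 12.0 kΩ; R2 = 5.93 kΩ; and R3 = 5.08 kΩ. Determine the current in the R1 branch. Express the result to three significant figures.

I ≈ 0.274 mA

Equivalent of the parallel group: R_p = 2.228 kΩ.
Node voltage V_A = V_supply · R_p/(R_s + R_p) = 30.3 × 0.1085 = 3.289 V.
I(R1) = V_A / R1 = 3.289/12.0 = 0.2741 mA.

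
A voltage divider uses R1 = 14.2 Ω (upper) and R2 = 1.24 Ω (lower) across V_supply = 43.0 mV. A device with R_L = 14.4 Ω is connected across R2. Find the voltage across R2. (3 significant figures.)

R2 ‖ R_L = (1.24 × 14.4)/(1.24 + 14.4) = 1.142 Ω.
Voltage divider with the loaded lower leg: V_out = 43.0 × 1.142/(14.2 + 1.142) = 43.0 × 0.07442 = 3.200 mV.
(Unloaded it would be 3.45 mV; the load pulls it down.)

V_out ≈ 3.20 mV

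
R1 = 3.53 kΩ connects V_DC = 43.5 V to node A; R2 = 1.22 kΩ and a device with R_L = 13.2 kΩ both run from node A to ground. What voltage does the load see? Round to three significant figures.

The load sits in parallel with R2, giving an effective lower resistance R2' = R2·R_L/(R2+R_L) = 1.117 kΩ.
Voltage divider with the loaded lower leg: V_out = 43.5 × 1.117/(3.53 + 1.117) = 43.5 × 0.2403 = 10.45 V.

V_out ≈ 10.5 V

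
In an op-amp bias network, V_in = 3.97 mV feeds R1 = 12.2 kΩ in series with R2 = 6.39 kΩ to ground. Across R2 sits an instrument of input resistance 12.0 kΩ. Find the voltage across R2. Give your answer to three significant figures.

V_out ≈ 1.01 mV

R2 ‖ R_L = (6.39 × 12.0)/(6.39 + 12.0) = 4.170 kΩ.
Voltage divider with the loaded lower leg: V_out = 3.97 × 4.170/(12.2 + 4.170) = 3.97 × 0.2547 = 1.011 mV.
(Unloaded it would be 1.36 mV; the load pulls it down.)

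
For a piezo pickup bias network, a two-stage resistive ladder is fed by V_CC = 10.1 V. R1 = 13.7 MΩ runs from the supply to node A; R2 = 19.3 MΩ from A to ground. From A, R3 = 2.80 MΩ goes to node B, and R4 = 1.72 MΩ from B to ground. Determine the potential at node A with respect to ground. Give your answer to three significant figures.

Looking into the second stage from A: R3 + R4 = 4.520 MΩ appears in parallel with R2.
Effective lower resistance at A: R2 ‖ 4.520 = 3.662 MΩ.
V_A = 10.1 × 3.662/(13.7 + 3.662) = 2.130 V.

V_A ≈ 2.13 V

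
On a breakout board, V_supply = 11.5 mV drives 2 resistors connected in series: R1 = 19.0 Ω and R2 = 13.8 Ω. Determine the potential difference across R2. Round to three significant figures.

V ≈ 4.84 mV

Total series resistance ΣR = 19.0 + 13.8 = 32.80 Ω.
By the voltage-divider rule, V = 11.5 × 13.80/32.80 = 4.838 mV.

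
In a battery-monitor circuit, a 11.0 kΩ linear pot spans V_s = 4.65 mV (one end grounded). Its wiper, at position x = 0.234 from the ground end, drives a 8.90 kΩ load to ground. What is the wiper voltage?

V_out ≈ 0.891 mV

Split the track: R_lower = x·R_p = 2.574 kΩ, R_upper = (1−x)·R_p = 8.426 kΩ.
(x·R_p) ‖ R_L = 1.997 kΩ.
Then V_out = V_s · 1.997/(8.426 + 1.997) = 0.8908 mV.
(Unloaded: V_out = x·V_s = 1.09 mV.)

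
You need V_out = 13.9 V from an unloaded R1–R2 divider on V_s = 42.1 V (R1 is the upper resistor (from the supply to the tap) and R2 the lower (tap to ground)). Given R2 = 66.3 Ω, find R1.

R1 ≈ 135 Ω

Required fraction k = V_out/V_s = 0.3302.
So R1 = R2 · (V_s/V_out − 1) = 66.3 × (42.1/13.9 − 1) = 66.3 × 2.029 = 134.5 Ω.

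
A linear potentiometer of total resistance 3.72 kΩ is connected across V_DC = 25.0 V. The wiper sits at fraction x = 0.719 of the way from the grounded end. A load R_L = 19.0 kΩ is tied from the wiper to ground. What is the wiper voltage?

V_out ≈ 17.3 V

The pot divides into 1.045 kΩ above the wiper and 2.675 kΩ below.
Lower segment in parallel with the load: 2.675 ‖ 19.0 = 2.345 kΩ.
Loaded-divider output: V_out = 25.0 × 0.6916 = 17.29 V.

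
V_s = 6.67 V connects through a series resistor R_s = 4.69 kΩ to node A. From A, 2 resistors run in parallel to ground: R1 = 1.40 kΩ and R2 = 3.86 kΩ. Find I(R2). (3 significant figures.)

Combine the parallel branches: R_p = (1/1.40 + 1/3.86)⁻¹ = 1.027 kΩ.
V_A = 6.67 × 1.027/5.717 = 1.199 V.
Branch current I = V_A/R2 = 1.199/3.86 = 0.3105 mA.
(Check via current divider: I_total = 1.167 mA; share G_k/ΣG = 0.2662 → same result.)

I ≈ 0.311 mA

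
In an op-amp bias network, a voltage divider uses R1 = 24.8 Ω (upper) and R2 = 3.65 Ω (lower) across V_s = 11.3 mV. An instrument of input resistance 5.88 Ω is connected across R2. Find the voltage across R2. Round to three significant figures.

First combine the lower leg with the load: R2 ‖ R_L = 2.252 Ω.
Voltage divider with the loaded lower leg: V_out = 11.3 × 2.252/(24.8 + 2.252) = 11.3 × 0.08325 = 0.9407 mV.

V_out ≈ 0.941 mV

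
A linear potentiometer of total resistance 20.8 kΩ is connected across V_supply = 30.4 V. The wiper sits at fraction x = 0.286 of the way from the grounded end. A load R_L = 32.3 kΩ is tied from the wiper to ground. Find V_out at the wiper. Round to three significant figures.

V_out ≈ 7.68 V

Split the track: R_lower = x·R_p = 5.949 kΩ, R_upper = (1−x)·R_p = 14.85 kΩ.
R_L loads the lower segment: effective lower R = 5.024 kΩ.
Then V_out = V_supply · 5.024/(14.85 + 5.024) = 7.684 V.
(Unloaded: V_out = x·V_supply = 8.69 V.)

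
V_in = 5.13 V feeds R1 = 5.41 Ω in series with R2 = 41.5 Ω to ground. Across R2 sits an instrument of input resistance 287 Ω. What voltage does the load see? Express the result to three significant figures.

V_out ≈ 4.46 V

The load sits in parallel with R2, giving an effective lower resistance R2' = R2·R_L/(R2+R_L) = 36.26 Ω.
Now apply the divider: V_out = 5.13 × 0.8702 = 4.464 V.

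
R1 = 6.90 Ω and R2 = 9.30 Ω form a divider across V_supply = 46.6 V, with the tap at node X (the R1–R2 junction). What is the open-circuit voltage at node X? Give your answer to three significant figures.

V_th ≈ 26.8 V

V_th is the unloaded tap voltage: V_supply · R2/(R1+R2) = 46.6 × 0.5741 = 26.75 V.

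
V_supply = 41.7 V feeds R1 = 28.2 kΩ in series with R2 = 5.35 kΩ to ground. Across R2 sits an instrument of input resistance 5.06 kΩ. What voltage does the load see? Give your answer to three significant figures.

R2 ‖ R_L = (5.35 × 5.06)/(5.35 + 5.06) = 2.600 kΩ.
Voltage divider with the loaded lower leg: V_out = 41.7 × 2.600/(28.2 + 2.600) = 41.7 × 0.08443 = 3.521 V.
(Unloaded it would be 6.65 V; the load pulls it down.)

V_out ≈ 3.52 V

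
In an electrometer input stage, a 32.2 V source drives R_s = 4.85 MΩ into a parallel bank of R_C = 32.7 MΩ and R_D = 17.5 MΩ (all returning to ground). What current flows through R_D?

Equivalent of the parallel group: R_p = 11.40 MΩ.
V_A = 32.2 × 11.40/16.25 = 22.59 V.
I(R_D) = V_A / R_D = 22.59/17.5 = 1.291 µA.

I ≈ 1.29 µA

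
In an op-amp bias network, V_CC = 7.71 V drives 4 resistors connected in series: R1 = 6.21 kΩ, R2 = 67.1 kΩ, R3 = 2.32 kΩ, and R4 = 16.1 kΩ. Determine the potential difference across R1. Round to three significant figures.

V ≈ 0.522 V

ΣR = 6.21 + 67.1 + 2.32 + 16.1 = 91.73 kΩ.
V = V_CC · R/ΣR = 7.71 × 0.06770 = 0.5220 V.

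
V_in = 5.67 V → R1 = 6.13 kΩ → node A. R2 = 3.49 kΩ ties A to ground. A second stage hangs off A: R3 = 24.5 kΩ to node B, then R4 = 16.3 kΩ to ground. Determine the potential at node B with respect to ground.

The second stage (R3 + R4 = 40.80 kΩ) loads node A in parallel with R2.
Effective lower resistance at A: R2 ‖ 40.80 = 3.215 kΩ.
V_A = 5.67 × 3.215/(6.13 + 3.215) = 1.951 V.
V_B = V_A × 0.3995 = 0.7793 V.

V_B ≈ 0.779 V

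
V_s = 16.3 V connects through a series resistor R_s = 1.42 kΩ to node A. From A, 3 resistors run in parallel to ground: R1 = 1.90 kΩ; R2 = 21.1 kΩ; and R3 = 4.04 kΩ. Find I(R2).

Combine the parallel branches: R_p = (1/1.90 + 1/21.1 + 1/4.04)⁻¹ = 1.218 kΩ.
Node voltage V_A = V_s · R_p/(R_s + R_p) = 16.3 × 0.4616 = 7.525 V.
Branch current I = V_A/R2 = 7.525/21.1 = 0.3566 mA.

I ≈ 0.357 mA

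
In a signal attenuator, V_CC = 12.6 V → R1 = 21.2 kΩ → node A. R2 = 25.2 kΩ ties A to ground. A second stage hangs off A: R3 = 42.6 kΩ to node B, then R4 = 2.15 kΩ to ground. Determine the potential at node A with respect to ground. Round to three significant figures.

V_A ≈ 5.44 V

Looking into the second stage from A: R3 + R4 = 44.75 kΩ appears in parallel with R2.
Effective lower resistance at A: R2 ‖ 44.75 = 16.12 kΩ.
V_A = 12.6 × 16.12/(21.2 + 16.12) = 5.443 V.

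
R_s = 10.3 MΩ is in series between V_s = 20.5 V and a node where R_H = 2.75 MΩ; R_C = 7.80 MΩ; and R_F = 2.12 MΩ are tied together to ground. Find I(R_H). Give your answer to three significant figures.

Parallel bank: R_p = 1/(1/2.75 + 1/7.80 + 1/2.12) = 1.038 MΩ.
V_A by voltage divider: V_A = 20.5 × 1.038/(10.3 + 1.038) = 1.877 V.
Branch current I = V_A/R_H = 1.877/2.75 = 0.6824 µA.

I ≈ 0.682 µA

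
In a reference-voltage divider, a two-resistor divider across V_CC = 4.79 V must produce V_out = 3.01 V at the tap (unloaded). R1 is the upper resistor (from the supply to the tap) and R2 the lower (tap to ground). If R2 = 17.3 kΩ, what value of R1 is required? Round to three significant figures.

R1 ≈ 10.2 kΩ

Required fraction k = V_out/V_CC = 0.6284.
So R1 = R2 · (V_CC/V_out − 1) = 17.3 × (4.79/3.01 − 1) = 17.3 × 0.5914 = 10.23 kΩ.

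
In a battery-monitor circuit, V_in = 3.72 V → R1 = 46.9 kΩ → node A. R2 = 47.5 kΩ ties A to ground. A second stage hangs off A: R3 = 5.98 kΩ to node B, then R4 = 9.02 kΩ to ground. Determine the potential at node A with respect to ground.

V_A ≈ 0.727 V

Looking into the second stage from A: R3 + R4 = 15.00 kΩ appears in parallel with R2.
Effective lower resistance at A: R2 ‖ 15.00 = 11.40 kΩ.
First divider: V_A = V_in · 11.40/(46.9 + 11.40) = 0.7274 V.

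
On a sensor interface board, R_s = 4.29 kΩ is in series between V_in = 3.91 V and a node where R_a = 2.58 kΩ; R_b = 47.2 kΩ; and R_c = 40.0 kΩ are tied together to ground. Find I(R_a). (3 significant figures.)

Equivalent of the parallel group: R_p = 2.305 kΩ.
Node voltage V_A = V_in · R_p/(R_s + R_p) = 3.91 × 0.3495 = 1.367 V.
I(R_a) = V_A / R_a = 1.367/2.58 = 0.5297 mA.

I ≈ 0.530 mA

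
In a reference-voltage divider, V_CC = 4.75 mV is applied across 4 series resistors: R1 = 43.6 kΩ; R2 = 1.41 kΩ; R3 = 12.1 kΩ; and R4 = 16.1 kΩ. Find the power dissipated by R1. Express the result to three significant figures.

The common current is I = 4.75/73.21 = 0.06488 µA.
V(R1) = I·R = 2.829 mV; P = V·I = 2.829 × 0.06488 = 0.1835 nW.

P ≈ 0.184 nW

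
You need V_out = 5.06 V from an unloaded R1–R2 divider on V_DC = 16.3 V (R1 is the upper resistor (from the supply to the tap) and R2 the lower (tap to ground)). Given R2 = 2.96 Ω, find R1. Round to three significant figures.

V_out/V_DC = R2/(R1+R2) = 0.3104.
R1 = R2·(1/k − 1) = 2.96 × 2.221 = 6.575 Ω.

R1 ≈ 6.58 Ω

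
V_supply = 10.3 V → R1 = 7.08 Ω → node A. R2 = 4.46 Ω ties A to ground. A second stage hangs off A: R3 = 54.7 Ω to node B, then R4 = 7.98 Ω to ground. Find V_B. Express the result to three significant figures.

V_B ≈ 0.486 V

The second stage (R3 + R4 = 62.68 Ω) loads node A in parallel with R2.
Effective lower resistance at A: R2 ‖ 62.68 = 4.164 Ω.
First divider: V_A = V_supply · 4.164/(7.08 + 4.164) = 3.814 V.
V_B = V_A × 0.1273 = 0.4856 V.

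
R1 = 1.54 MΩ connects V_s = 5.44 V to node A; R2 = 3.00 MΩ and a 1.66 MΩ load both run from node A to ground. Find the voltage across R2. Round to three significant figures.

V_out ≈ 2.23 V

First combine the lower leg with the load: R2 ‖ R_L = 1.069 MΩ.
Voltage divider with the loaded lower leg: V_out = 5.44 × 1.069/(1.54 + 1.069) = 5.44 × 0.4097 = 2.229 V.
(Unloaded it would be 3.59 V; the load pulls it down.)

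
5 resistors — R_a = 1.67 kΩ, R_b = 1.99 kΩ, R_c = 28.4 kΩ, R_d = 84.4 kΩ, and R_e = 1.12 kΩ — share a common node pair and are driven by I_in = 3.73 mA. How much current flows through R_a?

I ≈ 1.09 mA

ΣG = 1/1.67 + 1/1.99 + 1/28.4 + 1/84.4 + 1/1.12 = 2.041.
By the current-divider rule, I = I_in · G_k/ΣG = 3.73 × 0.2934 = 1.094 mA.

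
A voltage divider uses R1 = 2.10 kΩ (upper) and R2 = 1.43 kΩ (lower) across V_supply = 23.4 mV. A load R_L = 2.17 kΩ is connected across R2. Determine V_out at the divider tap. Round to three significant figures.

R2 ‖ R_L = (1.43 × 2.17)/(1.43 + 2.17) = 0.8620 kΩ.
Voltage divider with the loaded lower leg: V_out = 23.4 × 0.8620/(2.10 + 0.8620) = 23.4 × 0.2910 = 6.810 mV.

V_out ≈ 6.81 mV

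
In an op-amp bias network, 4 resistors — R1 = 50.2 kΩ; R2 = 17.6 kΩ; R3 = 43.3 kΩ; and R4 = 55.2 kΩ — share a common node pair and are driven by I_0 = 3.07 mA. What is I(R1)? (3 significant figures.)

Conductances: ΣG = 1/50.2 + 1/17.6 + 1/43.3 + 1/55.2 = 0.1179 (1/kΩ).
By the current-divider rule, I = I_0 · G_k/ΣG = 3.07 × 0.1689 = 0.5185 mA.

I ≈ 0.518 mA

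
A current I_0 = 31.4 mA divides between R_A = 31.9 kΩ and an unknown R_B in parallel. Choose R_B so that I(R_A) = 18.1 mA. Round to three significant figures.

Two-branch current divider: I_A = I_0 · R_B/(R_A + R_B).
With f = 0.5764, R_B = R_A · f/(1−f) = 31.9 × 1.361 = 43.41 kΩ.

R_B ≈ 43.4 kΩ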